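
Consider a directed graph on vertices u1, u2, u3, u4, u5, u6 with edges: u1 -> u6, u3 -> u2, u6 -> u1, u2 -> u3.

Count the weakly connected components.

4

From u1: component {u1, u6}.
From u2: component {u2, u3}.
From u4: component {u4}.
From u5: component {u5}.
That's 4 components.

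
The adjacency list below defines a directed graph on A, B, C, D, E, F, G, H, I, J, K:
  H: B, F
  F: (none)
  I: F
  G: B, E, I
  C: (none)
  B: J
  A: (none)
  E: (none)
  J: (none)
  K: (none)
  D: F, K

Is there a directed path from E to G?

No

E has no outgoing edges, so nothing is reachable from it.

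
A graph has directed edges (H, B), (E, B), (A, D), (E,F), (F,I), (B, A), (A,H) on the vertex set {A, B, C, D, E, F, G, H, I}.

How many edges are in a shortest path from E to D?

3

Distance 0: E.
Distance 1: B, F.
Distance 2: A, I.
Distance 3: D, H — contains D.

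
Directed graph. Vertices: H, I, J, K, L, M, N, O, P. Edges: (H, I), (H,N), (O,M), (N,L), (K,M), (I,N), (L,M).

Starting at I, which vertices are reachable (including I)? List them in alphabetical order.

I, L, M, N

Start at I.
Its neighbours: N.
Then their neighbours: L.
Then next layer: M.
Nothing further is reachable.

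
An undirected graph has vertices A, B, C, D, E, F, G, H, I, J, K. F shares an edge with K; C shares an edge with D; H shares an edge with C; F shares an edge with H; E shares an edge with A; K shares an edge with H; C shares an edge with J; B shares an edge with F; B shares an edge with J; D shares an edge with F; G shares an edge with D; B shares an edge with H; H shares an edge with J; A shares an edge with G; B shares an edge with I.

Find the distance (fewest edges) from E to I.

Distance 0: E.
Distance 1: A.
Distance 2: G.
Distance 3: D.
Distance 4: C, F.
Distance 5: B, H, J, K.
Distance 6: I — contains I.

6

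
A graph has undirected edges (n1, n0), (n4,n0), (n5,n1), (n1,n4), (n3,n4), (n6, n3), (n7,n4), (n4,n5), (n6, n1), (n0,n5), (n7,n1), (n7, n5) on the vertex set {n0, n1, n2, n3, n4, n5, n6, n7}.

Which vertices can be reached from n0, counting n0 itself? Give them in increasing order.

n0, n1, n3, n4, n5, n6, n7

Start at n0.
Its neighbours: n1, n4, n5.
Then their neighbours: n3, n6, n7.
Nothing further is reachable.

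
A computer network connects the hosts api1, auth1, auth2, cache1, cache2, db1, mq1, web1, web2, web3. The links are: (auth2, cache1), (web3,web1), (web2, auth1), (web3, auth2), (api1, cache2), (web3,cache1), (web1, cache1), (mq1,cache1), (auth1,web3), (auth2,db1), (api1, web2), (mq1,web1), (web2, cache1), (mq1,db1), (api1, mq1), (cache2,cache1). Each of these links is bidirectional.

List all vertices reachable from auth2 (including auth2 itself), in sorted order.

Start at auth2.
Its neighbours: cache1, db1, web3.
Then their neighbours: auth1, cache2, mq1, web1, web2.
Then next layer: api1.
Every vertex is now reached.

api1, auth1, auth2, cache1, cache2, db1, mq1, web1, web2, web3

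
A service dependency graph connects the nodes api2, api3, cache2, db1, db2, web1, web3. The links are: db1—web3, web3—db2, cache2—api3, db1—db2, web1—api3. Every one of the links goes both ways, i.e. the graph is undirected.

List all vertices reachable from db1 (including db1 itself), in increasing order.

Start at db1.
Its neighbours: db2, web3.
Nothing further is reachable.

db1, db2, web3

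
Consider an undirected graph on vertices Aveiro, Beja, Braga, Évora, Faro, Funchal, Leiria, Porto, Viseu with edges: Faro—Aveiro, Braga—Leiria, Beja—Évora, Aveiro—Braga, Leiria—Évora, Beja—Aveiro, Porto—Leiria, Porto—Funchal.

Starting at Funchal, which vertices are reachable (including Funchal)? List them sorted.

Aveiro, Beja, Braga, Évora, Faro, Funchal, Leiria, Porto

Start at Funchal.
Its neighbours: Porto.
Then their neighbours: Leiria.
Then next layer: Braga, Évora.
Then next layer: Aveiro, Beja.
Then next layer: Faro.
Nothing further is reachable.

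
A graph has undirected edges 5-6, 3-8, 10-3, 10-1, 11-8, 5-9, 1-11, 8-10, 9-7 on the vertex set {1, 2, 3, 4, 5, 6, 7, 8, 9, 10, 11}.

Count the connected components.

From 1: component {1, 3, 8, 10, 11}.
From 2: component {2}.
From 4: component {4}.
From 5: component {5, 6, 7, 9}.
That's 4 components.

4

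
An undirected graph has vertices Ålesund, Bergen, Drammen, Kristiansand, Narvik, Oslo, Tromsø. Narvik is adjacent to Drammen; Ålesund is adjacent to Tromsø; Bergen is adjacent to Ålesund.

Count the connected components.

4

From Ålesund: component {Ålesund, Bergen, Tromsø}.
From Drammen: component {Drammen, Narvik}.
From Kristiansand: component {Kristiansand}.
From Oslo: component {Oslo}.
That's 4 components.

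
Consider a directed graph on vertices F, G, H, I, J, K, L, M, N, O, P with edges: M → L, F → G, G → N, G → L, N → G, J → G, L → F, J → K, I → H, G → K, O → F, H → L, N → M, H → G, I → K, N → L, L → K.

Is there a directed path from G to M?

Explore from G.
Distance 1: reach K, L, N.
Distance 2: reach F, M.
Found M.

Yes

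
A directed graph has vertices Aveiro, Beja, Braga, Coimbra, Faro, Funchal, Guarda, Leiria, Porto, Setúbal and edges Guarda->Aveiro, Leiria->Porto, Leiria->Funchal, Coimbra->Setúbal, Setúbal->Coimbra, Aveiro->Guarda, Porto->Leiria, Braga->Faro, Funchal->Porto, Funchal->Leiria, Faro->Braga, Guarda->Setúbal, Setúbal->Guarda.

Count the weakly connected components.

4

From Aveiro: component {Aveiro, Coimbra, Guarda, Setúbal}.
From Beja: component {Beja}.
From Braga: component {Braga, Faro}.
From Funchal: component {Funchal, Leiria, Porto}.
That's 4 components.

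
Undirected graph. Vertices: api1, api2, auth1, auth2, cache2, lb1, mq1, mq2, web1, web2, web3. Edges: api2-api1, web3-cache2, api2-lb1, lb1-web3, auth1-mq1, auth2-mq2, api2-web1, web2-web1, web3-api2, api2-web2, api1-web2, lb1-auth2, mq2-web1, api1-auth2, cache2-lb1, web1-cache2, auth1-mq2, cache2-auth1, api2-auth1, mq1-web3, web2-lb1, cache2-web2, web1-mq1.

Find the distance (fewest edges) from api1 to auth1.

Distance 0: api1.
Distance 1: api2, auth2, web2.
Distance 2: auth1, cache2, lb1, mq2, web1, web3 — contains auth1.

2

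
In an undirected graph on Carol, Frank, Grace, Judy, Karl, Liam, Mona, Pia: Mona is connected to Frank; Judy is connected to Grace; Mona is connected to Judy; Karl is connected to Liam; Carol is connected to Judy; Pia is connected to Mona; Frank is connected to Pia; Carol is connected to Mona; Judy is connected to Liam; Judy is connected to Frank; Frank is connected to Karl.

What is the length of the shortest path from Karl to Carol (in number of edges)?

3

Distance 0: Karl.
Distance 1: Frank, Liam.
Distance 2: Judy, Mona, Pia.
Distance 3: Carol, Grace — contains Carol.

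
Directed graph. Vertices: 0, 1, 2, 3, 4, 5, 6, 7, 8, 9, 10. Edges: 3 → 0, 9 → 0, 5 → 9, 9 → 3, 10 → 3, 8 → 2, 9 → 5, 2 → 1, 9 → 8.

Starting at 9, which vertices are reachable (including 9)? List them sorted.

Start at 9.
Its neighbours: 0, 3, 5, 8.
Then their neighbours: 2.
Then next layer: 1.
Nothing further is reachable.

0, 1, 2, 3, 5, 8, 9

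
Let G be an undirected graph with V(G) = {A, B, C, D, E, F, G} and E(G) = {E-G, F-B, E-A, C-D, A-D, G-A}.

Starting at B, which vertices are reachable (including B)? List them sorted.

Start at B.
Its neighbours: F.
Nothing further is reachable.

B, F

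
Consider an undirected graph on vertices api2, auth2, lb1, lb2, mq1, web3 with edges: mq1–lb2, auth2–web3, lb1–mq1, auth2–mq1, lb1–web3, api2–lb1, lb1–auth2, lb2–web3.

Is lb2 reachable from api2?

Explore from api2.
Distance 1: reach lb1.
Distance 2: reach auth2, mq1, web3.
Distance 3: reach lb2.
Found lb2.

Yes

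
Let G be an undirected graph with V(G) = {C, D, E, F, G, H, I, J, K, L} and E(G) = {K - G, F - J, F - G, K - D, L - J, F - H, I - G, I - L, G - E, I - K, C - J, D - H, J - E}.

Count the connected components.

1

From C: component {C, D, E, F, G, H, I, J, K, L}.
That's 1 component.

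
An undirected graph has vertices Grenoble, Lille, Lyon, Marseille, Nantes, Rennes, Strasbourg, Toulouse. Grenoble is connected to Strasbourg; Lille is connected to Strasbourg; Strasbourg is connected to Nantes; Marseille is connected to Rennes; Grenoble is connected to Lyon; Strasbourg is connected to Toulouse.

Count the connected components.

From Grenoble: component {Grenoble, Lille, Lyon, Nantes, Strasbourg, Toulouse}.
From Marseille: component {Marseille, Rennes}.
That's 2 components.

2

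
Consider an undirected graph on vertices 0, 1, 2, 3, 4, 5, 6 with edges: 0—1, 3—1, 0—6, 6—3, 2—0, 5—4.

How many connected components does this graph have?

From 0: component {0, 1, 2, 3, 6}.
From 4: component {4, 5}.
That's 2 components.

2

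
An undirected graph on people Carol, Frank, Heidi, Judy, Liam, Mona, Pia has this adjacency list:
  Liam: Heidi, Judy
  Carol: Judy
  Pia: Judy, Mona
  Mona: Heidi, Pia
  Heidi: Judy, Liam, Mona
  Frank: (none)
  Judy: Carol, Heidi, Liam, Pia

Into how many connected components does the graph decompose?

2

From Carol: component {Carol, Heidi, Judy, Liam, Mona, Pia}.
From Frank: component {Frank}.
That's 2 components.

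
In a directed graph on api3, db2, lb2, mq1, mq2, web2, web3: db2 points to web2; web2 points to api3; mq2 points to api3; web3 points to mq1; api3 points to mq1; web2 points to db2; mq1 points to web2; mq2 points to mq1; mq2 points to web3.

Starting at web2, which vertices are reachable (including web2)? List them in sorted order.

Start at web2.
Its neighbours: api3, db2.
Then their neighbours: mq1.
Nothing further is reachable.

api3, db2, mq1, web2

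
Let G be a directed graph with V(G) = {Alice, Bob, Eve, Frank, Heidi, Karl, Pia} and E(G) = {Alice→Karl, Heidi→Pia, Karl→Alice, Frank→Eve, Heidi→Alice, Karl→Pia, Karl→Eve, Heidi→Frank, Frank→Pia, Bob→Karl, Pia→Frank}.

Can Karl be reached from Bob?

Explore from Bob.
Distance 1: reach Karl.
Found Karl.

Yes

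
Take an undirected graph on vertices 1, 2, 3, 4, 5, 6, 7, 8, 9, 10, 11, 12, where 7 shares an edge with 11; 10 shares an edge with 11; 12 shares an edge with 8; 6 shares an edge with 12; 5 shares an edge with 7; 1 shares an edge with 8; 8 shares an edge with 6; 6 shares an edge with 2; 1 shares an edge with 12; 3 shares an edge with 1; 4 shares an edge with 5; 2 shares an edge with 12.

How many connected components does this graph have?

From 1: component {1, 2, 3, 6, 8, 12}.
From 4: component {4, 5, 7, 10, 11}.
From 9: component {9}.
That's 3 components.

3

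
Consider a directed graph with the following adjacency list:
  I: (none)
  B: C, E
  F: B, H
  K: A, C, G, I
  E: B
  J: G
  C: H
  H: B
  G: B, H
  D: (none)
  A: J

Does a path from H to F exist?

Explore from H.
Distance 1: reach B.
Distance 2: reach C, E.
The search from H is exhausted; no directed path reaches F.

No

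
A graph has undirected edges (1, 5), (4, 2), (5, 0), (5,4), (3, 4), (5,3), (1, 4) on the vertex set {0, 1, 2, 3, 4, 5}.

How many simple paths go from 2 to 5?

2–4–1–5
2–4–3–5
2–4–5

3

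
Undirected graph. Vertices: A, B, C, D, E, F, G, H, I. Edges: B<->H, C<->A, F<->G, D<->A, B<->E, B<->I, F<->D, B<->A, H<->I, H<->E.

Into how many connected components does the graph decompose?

1

From A: component {A, B, C, D, E, F, G, H, I}.
That's 1 component.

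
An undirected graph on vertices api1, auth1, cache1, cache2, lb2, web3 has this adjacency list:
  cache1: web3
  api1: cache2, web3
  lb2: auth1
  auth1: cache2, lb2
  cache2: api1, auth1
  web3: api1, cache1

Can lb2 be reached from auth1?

Yes

Explore from auth1.
Distance 1: reach cache2, lb2.
Found lb2.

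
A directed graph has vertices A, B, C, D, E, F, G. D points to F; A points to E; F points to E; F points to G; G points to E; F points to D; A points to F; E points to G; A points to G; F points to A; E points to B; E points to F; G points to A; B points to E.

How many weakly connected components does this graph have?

2

From A: component {A, B, D, E, F, G}.
From C: component {C}.
That's 2 components.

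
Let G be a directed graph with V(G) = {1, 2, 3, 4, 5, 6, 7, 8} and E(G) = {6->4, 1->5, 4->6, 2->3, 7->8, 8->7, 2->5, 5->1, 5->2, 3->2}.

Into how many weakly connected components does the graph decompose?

From 1: component {1, 2, 3, 5}.
From 4: component {4, 6}.
From 7: component {7, 8}.
That's 3 components.

3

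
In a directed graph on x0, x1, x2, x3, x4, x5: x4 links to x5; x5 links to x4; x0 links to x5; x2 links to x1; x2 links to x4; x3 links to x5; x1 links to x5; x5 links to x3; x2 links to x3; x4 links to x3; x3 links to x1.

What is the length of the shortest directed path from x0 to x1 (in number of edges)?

Distance 0: x0.
Distance 1: x5.
Distance 2: x3, x4.
Distance 3: x1 — contains x1.

3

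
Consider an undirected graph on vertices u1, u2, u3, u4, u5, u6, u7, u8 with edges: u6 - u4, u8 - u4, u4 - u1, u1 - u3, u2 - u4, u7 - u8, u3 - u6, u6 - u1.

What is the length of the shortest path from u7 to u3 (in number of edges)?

Distance 0: u7.
Distance 1: u8.
Distance 2: u4.
Distance 3: u1, u2, u6.
Distance 4: u3 — contains u3.

4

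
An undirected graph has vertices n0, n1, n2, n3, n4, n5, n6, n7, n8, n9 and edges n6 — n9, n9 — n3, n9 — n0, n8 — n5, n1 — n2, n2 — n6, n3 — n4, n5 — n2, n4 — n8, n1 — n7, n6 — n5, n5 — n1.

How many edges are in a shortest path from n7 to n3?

Distance 0: n7.
Distance 1: n1.
Distance 2: n2, n5.
Distance 3: n6, n8.
Distance 4: n4, n9.
Distance 5: n0, n3 — contains n3.

5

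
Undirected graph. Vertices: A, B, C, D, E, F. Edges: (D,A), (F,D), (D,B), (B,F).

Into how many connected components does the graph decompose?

From A: component {A, B, D, F}.
From C: component {C}.
From E: component {E}.
That's 3 components.

3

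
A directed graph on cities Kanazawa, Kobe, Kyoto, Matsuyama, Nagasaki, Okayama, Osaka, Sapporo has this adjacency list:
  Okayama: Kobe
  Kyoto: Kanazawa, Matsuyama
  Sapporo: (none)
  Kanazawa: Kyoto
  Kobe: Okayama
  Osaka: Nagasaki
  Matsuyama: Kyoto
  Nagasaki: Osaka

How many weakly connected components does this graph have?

From Kanazawa: component {Kanazawa, Kyoto, Matsuyama}.
From Kobe: component {Kobe, Okayama}.
From Nagasaki: component {Nagasaki, Osaka}.
From Sapporo: component {Sapporo}.
That's 4 components.

4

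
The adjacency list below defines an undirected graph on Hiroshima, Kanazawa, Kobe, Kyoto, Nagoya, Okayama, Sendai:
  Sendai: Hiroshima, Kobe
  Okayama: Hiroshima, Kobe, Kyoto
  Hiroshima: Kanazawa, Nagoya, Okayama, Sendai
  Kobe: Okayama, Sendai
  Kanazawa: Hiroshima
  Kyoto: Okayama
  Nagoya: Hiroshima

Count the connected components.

From Hiroshima: component {Hiroshima, Kanazawa, Kobe, Kyoto, Nagoya, Okayama, Sendai}.
That's 1 component.

1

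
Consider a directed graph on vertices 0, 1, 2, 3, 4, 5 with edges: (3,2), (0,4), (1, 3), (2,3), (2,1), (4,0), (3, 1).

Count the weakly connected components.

From 0: component {0, 4}.
From 1: component {1, 2, 3}.
From 5: component {5}.
That's 3 components.

3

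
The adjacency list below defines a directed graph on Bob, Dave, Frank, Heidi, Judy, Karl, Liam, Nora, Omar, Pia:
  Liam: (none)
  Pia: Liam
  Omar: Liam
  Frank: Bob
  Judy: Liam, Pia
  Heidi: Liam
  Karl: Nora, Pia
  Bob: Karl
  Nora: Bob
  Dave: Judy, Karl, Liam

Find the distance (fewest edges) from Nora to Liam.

Distance 0: Nora.
Distance 1: Bob.
Distance 2: Karl.
Distance 3: Pia.
Distance 4: Liam — contains Liam.

4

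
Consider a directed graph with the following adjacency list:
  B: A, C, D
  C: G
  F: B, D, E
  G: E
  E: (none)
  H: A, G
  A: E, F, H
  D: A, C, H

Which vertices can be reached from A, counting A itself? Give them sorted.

Start at A.
Its neighbours: E, F, H.
Then their neighbours: B, D, G.
Then next layer: C.
Every vertex is now reached.

A, B, C, D, E, F, G, H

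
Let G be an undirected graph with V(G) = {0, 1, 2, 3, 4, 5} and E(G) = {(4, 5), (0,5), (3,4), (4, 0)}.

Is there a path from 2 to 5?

No

2 has no edges, so nothing is reachable from it.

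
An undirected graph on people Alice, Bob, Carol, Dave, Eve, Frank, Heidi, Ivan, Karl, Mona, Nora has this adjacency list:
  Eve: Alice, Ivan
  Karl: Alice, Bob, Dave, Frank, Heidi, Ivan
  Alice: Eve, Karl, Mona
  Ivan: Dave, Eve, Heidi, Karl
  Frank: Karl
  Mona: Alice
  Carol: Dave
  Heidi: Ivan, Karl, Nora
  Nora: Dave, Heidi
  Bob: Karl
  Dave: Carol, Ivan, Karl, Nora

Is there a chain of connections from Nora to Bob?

Explore from Nora.
Distance 1: reach Dave, Heidi.
Distance 2: reach Carol, Ivan, Karl.
Distance 3: reach Alice, Bob, Eve, Frank.
Found Bob.

Yes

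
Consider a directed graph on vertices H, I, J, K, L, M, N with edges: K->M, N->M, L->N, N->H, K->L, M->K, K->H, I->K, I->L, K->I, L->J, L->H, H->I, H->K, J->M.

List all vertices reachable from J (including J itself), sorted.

H, I, J, K, L, M, N

Start at J.
Its neighbours: M.
Then their neighbours: K.
Then next layer: H, I, L.
Then next layer: N.
Every vertex is now reached.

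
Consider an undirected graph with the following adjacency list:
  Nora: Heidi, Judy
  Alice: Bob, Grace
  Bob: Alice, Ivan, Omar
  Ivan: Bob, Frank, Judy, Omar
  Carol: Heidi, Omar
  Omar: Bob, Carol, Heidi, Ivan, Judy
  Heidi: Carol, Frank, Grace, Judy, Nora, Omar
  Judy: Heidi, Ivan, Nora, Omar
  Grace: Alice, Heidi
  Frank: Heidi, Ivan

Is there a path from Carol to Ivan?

Explore from Carol.
Distance 1: reach Heidi, Omar.
Distance 2: reach Bob, Frank, Grace, Ivan, Judy, Nora.
Found Ivan.

Yes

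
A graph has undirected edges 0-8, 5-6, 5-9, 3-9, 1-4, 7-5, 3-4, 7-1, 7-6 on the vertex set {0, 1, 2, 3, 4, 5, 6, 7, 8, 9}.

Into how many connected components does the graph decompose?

From 0: component {0, 8}.
From 1: component {1, 3, 4, 5, 6, 7, 9}.
From 2: component {2}.
That's 3 components.

3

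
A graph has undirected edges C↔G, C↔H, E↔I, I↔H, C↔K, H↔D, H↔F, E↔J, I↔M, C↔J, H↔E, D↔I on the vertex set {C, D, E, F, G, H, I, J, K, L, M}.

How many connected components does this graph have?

2

From C: component {C, D, E, F, G, H, I, J, K, M}.
From L: component {L}.
That's 2 components.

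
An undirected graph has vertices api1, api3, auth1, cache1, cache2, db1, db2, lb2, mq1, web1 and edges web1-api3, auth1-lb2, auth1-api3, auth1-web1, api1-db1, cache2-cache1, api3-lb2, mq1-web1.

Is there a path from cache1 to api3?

Explore from cache1.
Distance 1: reach cache2.
The search is exhausted without reaching api3; it lies in a different component.

No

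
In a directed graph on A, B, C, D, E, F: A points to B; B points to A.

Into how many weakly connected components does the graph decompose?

5

From A: component {A, B}.
From C: component {C}.
From D: component {D}.
From E: component {E}.
From F: component {F}.
That's 5 components.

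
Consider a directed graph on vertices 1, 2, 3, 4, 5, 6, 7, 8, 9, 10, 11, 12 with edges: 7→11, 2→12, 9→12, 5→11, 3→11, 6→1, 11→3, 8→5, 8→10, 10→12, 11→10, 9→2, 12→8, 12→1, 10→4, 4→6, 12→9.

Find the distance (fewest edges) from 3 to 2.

5

Distance 0: 3.
Distance 1: 11.
Distance 2: 10.
Distance 3: 4, 12.
Distance 4: 1, 6, 8, 9.
Distance 5: 2, 5 — contains 2.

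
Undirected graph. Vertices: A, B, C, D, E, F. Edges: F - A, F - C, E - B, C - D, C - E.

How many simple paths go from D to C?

D–C

1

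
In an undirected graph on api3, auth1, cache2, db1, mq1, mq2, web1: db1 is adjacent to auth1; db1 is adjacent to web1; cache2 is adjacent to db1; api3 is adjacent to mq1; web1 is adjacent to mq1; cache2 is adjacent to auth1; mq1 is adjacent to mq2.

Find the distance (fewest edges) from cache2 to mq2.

4

Distance 0: cache2.
Distance 1: auth1, db1.
Distance 2: web1.
Distance 3: mq1.
Distance 4: api3, mq2 — contains mq2.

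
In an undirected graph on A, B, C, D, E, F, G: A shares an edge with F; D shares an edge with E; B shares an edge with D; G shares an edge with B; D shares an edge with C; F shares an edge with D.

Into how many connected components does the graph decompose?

1

From A: component {A, B, C, D, E, F, G}.
That's 1 component.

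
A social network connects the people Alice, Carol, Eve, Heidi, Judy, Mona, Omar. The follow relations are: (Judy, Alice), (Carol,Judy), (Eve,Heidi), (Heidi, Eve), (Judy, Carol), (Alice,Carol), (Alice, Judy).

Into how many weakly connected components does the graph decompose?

From Alice: component {Alice, Carol, Judy}.
From Eve: component {Eve, Heidi}.
From Mona: component {Mona}.
From Omar: component {Omar}.
That's 4 components.

4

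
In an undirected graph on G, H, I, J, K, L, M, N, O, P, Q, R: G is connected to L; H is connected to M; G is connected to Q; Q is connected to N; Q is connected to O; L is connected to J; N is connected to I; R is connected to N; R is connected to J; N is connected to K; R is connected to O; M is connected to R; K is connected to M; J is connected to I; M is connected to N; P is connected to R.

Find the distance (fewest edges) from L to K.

4

Distance 0: L.
Distance 1: G, J.
Distance 2: I, Q, R.
Distance 3: M, N, O, P.
Distance 4: H, K — contains K.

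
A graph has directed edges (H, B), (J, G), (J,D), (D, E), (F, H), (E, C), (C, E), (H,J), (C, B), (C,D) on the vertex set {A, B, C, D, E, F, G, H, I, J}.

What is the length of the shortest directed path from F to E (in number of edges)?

Distance 0: F.
Distance 1: H.
Distance 2: B, J.
Distance 3: D, G.
Distance 4: E — contains E.

4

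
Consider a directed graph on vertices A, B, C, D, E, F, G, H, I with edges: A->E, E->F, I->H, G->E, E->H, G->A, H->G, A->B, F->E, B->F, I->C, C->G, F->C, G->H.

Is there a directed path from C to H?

Yes

Explore from C.
Distance 1: reach G.
Distance 2: reach A, E, H.
Found H.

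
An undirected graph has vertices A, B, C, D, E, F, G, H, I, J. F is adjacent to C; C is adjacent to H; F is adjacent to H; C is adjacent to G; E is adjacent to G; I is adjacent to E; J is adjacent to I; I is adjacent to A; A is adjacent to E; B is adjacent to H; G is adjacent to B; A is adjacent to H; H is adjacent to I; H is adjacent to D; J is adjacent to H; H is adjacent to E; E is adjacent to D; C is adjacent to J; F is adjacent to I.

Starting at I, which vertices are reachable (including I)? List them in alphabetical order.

Start at I.
Its neighbours: A, E, F, H, J.
Then their neighbours: B, C, D, G.
Every vertex is now reached.

A, B, C, D, E, F, G, H, I, J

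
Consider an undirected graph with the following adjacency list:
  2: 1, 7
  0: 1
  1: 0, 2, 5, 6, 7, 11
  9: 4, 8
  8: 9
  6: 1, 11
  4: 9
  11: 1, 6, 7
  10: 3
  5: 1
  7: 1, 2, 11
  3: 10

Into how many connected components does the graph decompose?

3

From 0: component {0, 1, 2, 5, 6, 7, 11}.
From 3: component {3, 10}.
From 4: component {4, 8, 9}.
That's 3 components.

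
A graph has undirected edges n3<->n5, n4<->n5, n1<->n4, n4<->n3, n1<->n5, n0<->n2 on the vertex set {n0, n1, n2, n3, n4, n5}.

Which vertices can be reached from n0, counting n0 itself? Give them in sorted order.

Start at n0.
Its neighbours: n2.
Nothing further is reachable.

n0, n2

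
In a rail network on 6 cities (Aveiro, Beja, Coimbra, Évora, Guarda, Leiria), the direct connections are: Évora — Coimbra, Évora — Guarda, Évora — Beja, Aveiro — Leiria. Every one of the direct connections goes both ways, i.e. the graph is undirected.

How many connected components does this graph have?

2

From Aveiro: component {Aveiro, Leiria}.
From Beja: component {Beja, Coimbra, Évora, Guarda}.
That's 2 components.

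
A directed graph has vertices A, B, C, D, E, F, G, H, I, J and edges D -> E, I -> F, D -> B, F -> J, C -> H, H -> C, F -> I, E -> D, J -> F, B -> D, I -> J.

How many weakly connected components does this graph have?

5

From A: component {A}.
From B: component {B, D, E}.
From C: component {C, H}.
From F: component {F, I, J}.
From G: component {G}.
That's 5 components.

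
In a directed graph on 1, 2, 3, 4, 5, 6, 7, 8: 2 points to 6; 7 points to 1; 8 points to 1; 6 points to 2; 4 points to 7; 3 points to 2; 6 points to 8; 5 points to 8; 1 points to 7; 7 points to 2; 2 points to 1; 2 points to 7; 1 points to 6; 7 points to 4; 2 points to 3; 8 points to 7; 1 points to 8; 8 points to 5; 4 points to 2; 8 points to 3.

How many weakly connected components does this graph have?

From 1: component {1, 2, 3, 4, 5, 6, 7, 8}.
That's 1 component.

1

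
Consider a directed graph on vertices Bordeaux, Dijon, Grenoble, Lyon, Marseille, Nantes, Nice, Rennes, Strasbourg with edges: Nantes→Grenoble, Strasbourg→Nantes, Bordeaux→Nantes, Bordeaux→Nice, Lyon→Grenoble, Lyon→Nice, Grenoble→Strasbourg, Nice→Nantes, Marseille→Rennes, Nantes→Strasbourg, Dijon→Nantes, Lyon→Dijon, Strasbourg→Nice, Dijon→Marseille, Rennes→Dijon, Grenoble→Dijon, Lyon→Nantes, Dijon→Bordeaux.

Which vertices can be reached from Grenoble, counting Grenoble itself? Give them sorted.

Bordeaux, Dijon, Grenoble, Marseille, Nantes, Nice, Rennes, Strasbourg

Start at Grenoble.
Its neighbours: Dijon, Strasbourg.
Then their neighbours: Bordeaux, Marseille, Nantes, Nice.
Then next layer: Rennes.
Nothing further is reachable.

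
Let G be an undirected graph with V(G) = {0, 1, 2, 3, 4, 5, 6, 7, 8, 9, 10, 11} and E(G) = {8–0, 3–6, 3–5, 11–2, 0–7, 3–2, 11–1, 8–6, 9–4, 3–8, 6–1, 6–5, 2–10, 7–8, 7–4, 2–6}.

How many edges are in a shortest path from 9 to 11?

Distance 0: 9.
Distance 1: 4.
Distance 2: 7.
Distance 3: 0, 8.
Distance 4: 3, 6.
Distance 5: 1, 2, 5.
Distance 6: 10, 11 — contains 11.

6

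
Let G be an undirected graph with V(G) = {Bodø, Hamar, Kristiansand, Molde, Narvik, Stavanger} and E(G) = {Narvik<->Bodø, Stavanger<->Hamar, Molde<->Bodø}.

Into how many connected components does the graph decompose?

3

From Bodø: component {Bodø, Molde, Narvik}.
From Hamar: component {Hamar, Stavanger}.
From Kristiansand: component {Kristiansand}.
That's 3 components.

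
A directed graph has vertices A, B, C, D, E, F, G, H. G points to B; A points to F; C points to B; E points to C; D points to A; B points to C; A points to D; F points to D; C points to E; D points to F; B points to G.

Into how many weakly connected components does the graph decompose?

3

From A: component {A, D, F}.
From B: component {B, C, E, G}.
From H: component {H}.
That's 3 components.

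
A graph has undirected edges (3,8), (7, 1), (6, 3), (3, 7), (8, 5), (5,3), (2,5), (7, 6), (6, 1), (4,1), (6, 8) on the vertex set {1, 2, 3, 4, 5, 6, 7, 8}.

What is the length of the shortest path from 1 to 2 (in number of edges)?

4

Distance 0: 1.
Distance 1: 4, 6, 7.
Distance 2: 3, 8.
Distance 3: 5.
Distance 4: 2 — contains 2.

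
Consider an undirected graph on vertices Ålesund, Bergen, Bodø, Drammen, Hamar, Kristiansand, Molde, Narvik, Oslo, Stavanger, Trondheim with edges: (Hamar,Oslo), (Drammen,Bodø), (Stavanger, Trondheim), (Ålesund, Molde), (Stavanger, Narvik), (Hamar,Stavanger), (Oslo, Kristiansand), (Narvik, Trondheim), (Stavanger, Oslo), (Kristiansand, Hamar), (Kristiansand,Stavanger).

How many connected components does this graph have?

From Ålesund: component {Ålesund, Molde}.
From Bergen: component {Bergen}.
From Bodø: component {Bodø, Drammen}.
From Hamar: component {Hamar, Kristiansand, Narvik, Oslo, Stavanger, Trondheim}.
That's 4 components.

4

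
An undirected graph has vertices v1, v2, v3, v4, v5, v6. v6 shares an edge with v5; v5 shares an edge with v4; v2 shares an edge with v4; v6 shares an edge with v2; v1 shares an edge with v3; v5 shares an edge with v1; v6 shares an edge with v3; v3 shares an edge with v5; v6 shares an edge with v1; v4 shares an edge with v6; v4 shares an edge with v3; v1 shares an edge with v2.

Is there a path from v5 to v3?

Explore from v5.
Distance 1: reach v1, v3, v4, v6.
Found v3.

Yes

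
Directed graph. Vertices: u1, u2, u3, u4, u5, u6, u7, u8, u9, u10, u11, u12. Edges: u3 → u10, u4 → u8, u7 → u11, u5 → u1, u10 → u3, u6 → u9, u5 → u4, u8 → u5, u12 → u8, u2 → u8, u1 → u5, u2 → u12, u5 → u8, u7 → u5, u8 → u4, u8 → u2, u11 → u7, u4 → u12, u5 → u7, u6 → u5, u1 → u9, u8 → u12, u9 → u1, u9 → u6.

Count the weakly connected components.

From u1: component {u1, u2, u4, u5, u6, u7, u8, u9, u11, u12}.
From u3: component {u3, u10}.
That's 2 components.

2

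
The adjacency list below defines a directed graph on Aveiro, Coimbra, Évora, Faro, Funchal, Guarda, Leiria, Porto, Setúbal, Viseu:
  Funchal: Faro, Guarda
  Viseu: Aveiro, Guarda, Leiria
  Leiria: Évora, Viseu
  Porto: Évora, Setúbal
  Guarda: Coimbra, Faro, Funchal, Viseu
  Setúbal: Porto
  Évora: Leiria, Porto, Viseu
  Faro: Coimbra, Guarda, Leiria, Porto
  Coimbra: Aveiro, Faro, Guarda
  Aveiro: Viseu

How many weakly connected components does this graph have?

1

From Aveiro: component {Aveiro, Coimbra, Évora, Faro, Funchal, Guarda, Leiria, Porto, Setúbal, Viseu}.
That's 1 component.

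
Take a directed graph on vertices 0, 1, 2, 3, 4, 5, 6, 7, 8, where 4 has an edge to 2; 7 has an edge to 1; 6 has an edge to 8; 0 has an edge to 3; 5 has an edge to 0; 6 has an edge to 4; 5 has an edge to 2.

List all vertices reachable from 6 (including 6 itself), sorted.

Start at 6.
Its neighbours: 4, 8.
Then their neighbours: 2.
Nothing further is reachable.

2, 4, 6, 8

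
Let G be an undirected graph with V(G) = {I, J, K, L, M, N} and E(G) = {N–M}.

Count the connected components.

5

From I: component {I}.
From J: component {J}.
From K: component {K}.
From L: component {L}.
From M: component {M, N}.
That's 5 components.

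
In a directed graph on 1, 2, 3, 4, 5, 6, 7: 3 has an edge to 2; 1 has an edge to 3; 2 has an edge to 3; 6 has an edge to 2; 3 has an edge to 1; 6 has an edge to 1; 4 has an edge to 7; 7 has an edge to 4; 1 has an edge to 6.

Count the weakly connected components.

3

From 1: component {1, 2, 3, 6}.
From 4: component {4, 7}.
From 5: component {5}.
That's 3 components.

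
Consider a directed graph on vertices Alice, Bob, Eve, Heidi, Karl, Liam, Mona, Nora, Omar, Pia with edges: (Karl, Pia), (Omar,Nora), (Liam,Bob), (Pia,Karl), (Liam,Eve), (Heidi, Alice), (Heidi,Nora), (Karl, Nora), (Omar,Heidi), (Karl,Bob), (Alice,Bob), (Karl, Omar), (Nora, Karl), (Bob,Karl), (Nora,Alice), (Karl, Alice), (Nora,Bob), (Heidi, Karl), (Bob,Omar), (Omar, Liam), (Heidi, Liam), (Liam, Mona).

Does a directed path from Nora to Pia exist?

Yes

Explore from Nora.
Distance 1: reach Alice, Bob, Karl.
Distance 2: reach Omar, Pia.
Found Pia.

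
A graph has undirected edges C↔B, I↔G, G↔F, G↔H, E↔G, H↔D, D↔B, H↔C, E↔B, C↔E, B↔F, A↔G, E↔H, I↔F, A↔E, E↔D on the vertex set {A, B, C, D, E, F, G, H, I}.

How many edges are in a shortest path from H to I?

2

Distance 0: H.
Distance 1: C, D, E, G.
Distance 2: A, B, F, I — contains I.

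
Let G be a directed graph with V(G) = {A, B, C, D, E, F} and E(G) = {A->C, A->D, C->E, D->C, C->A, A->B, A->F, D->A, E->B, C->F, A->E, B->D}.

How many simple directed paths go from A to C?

4

A→B→D→C
A→C
A→D→C
A→E→B→D→C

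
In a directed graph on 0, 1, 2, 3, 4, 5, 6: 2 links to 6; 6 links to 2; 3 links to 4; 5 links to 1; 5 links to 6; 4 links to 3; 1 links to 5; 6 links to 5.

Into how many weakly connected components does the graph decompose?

From 0: component {0}.
From 1: component {1, 2, 5, 6}.
From 3: component {3, 4}.
That's 3 components.

3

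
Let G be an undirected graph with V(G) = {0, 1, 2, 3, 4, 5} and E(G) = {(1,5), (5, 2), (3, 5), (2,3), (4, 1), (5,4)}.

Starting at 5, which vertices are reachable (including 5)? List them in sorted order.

Start at 5.
Its neighbours: 1, 2, 3, 4.
Nothing further is reachable.

1, 2, 3, 4, 5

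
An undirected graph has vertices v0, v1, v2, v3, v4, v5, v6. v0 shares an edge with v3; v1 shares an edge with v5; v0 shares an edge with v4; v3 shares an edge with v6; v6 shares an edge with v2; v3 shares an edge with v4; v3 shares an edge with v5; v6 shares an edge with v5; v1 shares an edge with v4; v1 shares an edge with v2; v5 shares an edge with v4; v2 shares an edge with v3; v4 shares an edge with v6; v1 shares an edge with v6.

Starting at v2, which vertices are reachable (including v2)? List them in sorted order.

v0, v1, v2, v3, v4, v5, v6

Start at v2.
Its neighbours: v1, v3, v6.
Then their neighbours: v0, v4, v5.
Every vertex is now reached.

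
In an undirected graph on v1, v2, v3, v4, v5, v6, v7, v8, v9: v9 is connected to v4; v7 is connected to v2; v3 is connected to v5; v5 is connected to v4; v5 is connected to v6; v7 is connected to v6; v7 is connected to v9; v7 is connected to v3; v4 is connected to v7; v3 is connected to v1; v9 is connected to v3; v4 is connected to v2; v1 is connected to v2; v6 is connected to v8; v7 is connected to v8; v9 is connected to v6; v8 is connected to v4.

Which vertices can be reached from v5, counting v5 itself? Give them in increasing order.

Start at v5.
Its neighbours: v3, v4, v6.
Then their neighbours: v1, v2, v7, v8, v9.
Every vertex is now reached.

v1, v2, v3, v4, v5, v6, v7, v8, v9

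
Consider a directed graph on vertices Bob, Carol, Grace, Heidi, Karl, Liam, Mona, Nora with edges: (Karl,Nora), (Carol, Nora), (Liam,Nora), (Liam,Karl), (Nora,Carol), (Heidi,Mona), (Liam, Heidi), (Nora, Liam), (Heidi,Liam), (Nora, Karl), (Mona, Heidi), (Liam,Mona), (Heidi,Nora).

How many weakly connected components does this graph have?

3

From Bob: component {Bob}.
From Carol: component {Carol, Heidi, Karl, Liam, Mona, Nora}.
From Grace: component {Grace}.
That's 3 components.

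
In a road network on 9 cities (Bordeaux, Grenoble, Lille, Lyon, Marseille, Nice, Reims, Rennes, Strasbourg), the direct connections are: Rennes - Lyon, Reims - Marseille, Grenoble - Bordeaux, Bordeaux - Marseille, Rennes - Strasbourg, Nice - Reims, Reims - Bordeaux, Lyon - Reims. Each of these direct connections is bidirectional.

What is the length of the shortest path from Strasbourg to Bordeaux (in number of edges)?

4

Distance 0: Strasbourg.
Distance 1: Rennes.
Distance 2: Lyon.
Distance 3: Reims.
Distance 4: Bordeaux, Marseille, Nice — contains Bordeaux.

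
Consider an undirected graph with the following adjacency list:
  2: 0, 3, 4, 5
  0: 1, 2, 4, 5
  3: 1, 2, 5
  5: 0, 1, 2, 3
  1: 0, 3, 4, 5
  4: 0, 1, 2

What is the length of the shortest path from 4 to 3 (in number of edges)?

Distance 0: 4.
Distance 1: 0, 1, 2.
Distance 2: 3, 5 — contains 3.

2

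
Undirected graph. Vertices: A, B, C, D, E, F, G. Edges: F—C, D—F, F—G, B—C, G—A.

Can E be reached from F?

Explore from F.
Distance 1: reach C, D, G.
Distance 2: reach A, B.
The search is exhausted without reaching E; it lies in a different component.

No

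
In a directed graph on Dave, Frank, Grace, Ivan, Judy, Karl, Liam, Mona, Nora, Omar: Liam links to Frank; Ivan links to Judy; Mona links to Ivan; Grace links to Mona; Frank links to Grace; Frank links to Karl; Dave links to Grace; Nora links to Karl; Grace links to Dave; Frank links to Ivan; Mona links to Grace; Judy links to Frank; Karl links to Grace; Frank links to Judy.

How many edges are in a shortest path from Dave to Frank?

5

Distance 0: Dave.
Distance 1: Grace.
Distance 2: Mona.
Distance 3: Ivan.
Distance 4: Judy.
Distance 5: Frank — contains Frank.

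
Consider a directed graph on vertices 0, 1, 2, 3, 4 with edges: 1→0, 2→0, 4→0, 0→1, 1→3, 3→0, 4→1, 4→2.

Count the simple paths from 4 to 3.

3

4→0→1→3
4→1→3
4→2→0→1→3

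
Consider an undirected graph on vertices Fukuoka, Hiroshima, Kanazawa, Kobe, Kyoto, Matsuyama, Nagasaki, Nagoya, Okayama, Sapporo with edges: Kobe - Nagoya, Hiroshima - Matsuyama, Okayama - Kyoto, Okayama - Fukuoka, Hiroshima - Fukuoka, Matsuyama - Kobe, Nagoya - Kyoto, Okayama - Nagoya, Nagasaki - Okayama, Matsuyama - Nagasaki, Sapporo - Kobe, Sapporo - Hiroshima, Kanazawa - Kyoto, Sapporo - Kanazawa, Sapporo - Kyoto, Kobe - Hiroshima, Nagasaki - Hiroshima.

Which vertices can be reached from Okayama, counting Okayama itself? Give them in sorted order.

Start at Okayama.
Its neighbours: Fukuoka, Kyoto, Nagasaki, Nagoya.
Then their neighbours: Hiroshima, Kanazawa, Kobe, Matsuyama, Sapporo.
Every vertex is now reached.

Fukuoka, Hiroshima, Kanazawa, Kobe, Kyoto, Matsuyama, Nagasaki, Nagoya, Okayama, Sapporo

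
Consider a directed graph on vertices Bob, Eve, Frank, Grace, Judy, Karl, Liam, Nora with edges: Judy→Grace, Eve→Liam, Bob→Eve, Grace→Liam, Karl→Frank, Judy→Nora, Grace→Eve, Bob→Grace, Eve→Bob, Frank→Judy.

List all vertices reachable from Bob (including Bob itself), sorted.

Bob, Eve, Grace, Liam

Start at Bob.
Its neighbours: Eve, Grace.
Then their neighbours: Liam.
Nothing further is reachable.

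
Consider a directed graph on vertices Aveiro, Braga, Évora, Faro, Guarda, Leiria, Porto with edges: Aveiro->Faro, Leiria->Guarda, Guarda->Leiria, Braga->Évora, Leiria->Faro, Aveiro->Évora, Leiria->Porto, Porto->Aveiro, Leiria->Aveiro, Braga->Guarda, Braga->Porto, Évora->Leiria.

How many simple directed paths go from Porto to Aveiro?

1

Porto→Aveiro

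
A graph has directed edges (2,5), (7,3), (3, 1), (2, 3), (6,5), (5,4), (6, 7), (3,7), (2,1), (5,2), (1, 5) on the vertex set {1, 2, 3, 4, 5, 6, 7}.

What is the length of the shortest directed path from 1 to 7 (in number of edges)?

4

Distance 0: 1.
Distance 1: 5.
Distance 2: 2, 4.
Distance 3: 3.
Distance 4: 7 — contains 7.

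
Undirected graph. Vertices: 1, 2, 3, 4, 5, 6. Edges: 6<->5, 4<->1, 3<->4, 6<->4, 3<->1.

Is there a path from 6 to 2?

No

Explore from 6.
Distance 1: reach 4, 5.
Distance 2: reach 1, 3.
The search is exhausted without reaching 2; it lies in a different component.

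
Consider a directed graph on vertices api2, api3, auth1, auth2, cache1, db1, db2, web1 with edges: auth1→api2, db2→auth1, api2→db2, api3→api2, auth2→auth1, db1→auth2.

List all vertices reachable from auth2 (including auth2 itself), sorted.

api2, auth1, auth2, db2

Start at auth2.
Its neighbours: auth1.
Then their neighbours: api2.
Then next layer: db2.
Nothing further is reachable.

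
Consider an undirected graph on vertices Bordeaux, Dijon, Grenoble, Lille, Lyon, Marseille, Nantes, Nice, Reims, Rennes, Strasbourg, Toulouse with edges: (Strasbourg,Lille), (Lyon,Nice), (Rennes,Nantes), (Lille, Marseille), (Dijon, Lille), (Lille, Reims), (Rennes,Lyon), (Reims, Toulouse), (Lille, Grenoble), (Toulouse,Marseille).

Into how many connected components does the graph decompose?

3

From Bordeaux: component {Bordeaux}.
From Dijon: component {Dijon, Grenoble, Lille, Marseille, Reims, Strasbourg, Toulouse}.
From Lyon: component {Lyon, Nantes, Nice, Rennes}.
That's 3 components.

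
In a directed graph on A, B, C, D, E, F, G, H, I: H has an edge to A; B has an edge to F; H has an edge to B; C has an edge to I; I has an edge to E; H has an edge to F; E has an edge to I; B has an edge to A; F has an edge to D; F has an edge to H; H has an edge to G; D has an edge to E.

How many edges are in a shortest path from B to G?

Distance 0: B.
Distance 1: A, F.
Distance 2: D, H.
Distance 3: E, G — contains G.

3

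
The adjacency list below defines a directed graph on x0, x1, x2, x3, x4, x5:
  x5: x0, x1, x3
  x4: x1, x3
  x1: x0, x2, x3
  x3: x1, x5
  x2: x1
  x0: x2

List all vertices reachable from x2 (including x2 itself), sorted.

x0, x1, x2, x3, x5

Start at x2.
Its neighbours: x1.
Then their neighbours: x0, x3.
Then next layer: x5.
Nothing further is reachable.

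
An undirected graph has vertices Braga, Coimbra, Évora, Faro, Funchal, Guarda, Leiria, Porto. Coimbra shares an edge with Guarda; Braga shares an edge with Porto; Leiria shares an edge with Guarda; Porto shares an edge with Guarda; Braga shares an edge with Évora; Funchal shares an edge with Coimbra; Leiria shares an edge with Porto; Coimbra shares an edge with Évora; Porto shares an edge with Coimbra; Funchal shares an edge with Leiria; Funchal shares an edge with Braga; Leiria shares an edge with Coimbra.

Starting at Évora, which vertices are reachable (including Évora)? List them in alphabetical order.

Start at Évora.
Its neighbours: Braga, Coimbra.
Then their neighbours: Funchal, Guarda, Leiria, Porto.
Nothing further is reachable.

Braga, Coimbra, Évora, Funchal, Guarda, Leiria, Porto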